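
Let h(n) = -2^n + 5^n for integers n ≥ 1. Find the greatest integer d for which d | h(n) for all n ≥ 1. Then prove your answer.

Computing the first values: h(1) = 3 and h(2) = 21; gcd(3, 21) = 3, so d ≤ 3.
We prove 3 | -2^n + 5^n for all n ≥ 1 by induction on n.
Base step (n = 1): h(1) = 3 = 3·(1), so 3 | h(1).
For the inductive step, assume it holds for an arbitrary i ≥ 1, i.e. 3 | h(i). Then
5^{i+1} − 2^{i+1} = 5·5^i − 2·2^i = 5·(5^i − 2^i) + (3)·2^i. The first term is divisible by 3 by the inductive hypothesis, and the second term (3)·2^i is divisible by 3 since 3 | 3. Hence 3 | h(i+1).
By the principle of mathematical induction, the result holds for all n ≥ 1.
Therefore the largest such d is 3.

d = 3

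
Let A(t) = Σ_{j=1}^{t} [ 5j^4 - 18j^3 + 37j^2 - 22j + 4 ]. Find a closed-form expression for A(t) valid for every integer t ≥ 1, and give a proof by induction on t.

A(t) = t(t^4 - 2t^3 + 5t^2 + 3t - 1)

We claim A(t) = t(t^4 - 2t^3 + 5t^2 + 3t - 1) for all t ≥ 1.
For the base case t = 1: A(1) = 6, and the closed form gives 6. They agree.
Inductive step: suppose the statement holds for some j ≥ 1, so A(j) = j(j^4 - 2j^3 + 5j^2 + 3j - 1).
Then A(j+1) = A(j) + (5j^4 + 2j^3 + 13j^2 + 18j + 6) = (j(j^4 - 2j^3 + 5j^2 + 3j - 1)) + (5j^4 + 2j^3 + 13j^2 + 18j + 6).
Simplifying, A(j+1) = (j + 1)(j^4 + 2j^3 + 5j^2 + 11j + 6) = (j+1)((j+1)^4 - 2(j+1)^3 + 5(j+1)^2 + 3(j+1) - 1),
which is the closed form with t = j+1.
By induction, the statement is established for all t ≥ 1.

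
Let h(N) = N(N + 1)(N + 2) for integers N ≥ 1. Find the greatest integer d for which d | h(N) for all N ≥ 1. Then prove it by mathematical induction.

Computing the first values: h(1) = 6 and h(2) = 24; gcd(6, 24) = 6, so d ≤ 6.
We prove 6 | N(N + 1)(N + 2) for all N ≥ 1 by induction on N.
When N = 1: h(1) = 6 = 6·(1), so 6 | h(1).
Suppose the result is true for N = p, i.e. 6 | h(p). Then
h(p+1) − h(p) = (p+1)·(p+2)·(p+3) − p·(p+1)·(p+2) = (p+1)·(p+2)·[(p+3) − p] = 3·(p+1)·(p+2). The product of 2 consecutive integers is divisible by (2)! = 2, so h(p+1) − h(p) is divisible by 3·2 = 6. By the inductive hypothesis 6 | h(p), hence 6 | h(p+1).
Hence, by induction on N, the claim holds for every N ≥ 1.
Therefore the largest such d is 6.

d = 6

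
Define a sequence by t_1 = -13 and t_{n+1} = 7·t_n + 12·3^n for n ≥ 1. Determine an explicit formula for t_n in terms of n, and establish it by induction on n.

Computing the first terms: t_1 = -13, t_2 = -55, t_3 = -277. This suggests t_n = -3^(n + 1) - 4·7^(n - 1).
When n = 1: the formula gives -13 = -13 = t_1.
Suppose the result is true for n = k, so t_k = -3^(k + 1) - 4·7^(k - 1).
Then t_{k+1} = 7·t_k + 12·3^k = 7·(-3^(k + 1) - 4·7^(k - 1)) + 12·3^k = -3^(k + 2) - 4·7^k = -3^((k+1) + 1) - 4·7^((k+1) - 1),
which is the claimed formula at n = k+1.
This completes the induction.

t_n = -3^(n + 1) - 4·7^(n - 1)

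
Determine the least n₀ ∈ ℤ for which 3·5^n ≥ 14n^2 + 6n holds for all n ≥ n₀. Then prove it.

n₀ = 2

At n = 1: 15 < 20, so the inequality fails and n₀ ≥ 2. We prove 3·5^n ≥ 14n^2 + 6n for all n ≥ 2.
When n = 2: 3·5^n = 75 and 14n^2 + 6n = 68, so 75 ≥ 68.
For the inductive step, assume it holds for an arbitrary i ≥ 2, so 3·5^i ≥ 14i^2 + 6i.
Then 3·5^(i + 1) = 5·(3·5^i) ≥ 5·(14i^2 + 6i).
Also, for i ≥ 2 we have 5·(14i^2 + 6i) ≥ 14(i+1)^2 + 6(i+1), since 5·(14i^2 + 6i) − (14(i+1)^2 + 6(i+1)) = 56i^2 - 4i - 20, which is nonnegative for all i ≥ 2.
Combining, 3·5^(i + 1) ≥ 14(i+1)^2 + 6(i+1).
Hence, by induction on n, the claim holds for every n ≥ 2.
Hence the smallest such n₀ is 2.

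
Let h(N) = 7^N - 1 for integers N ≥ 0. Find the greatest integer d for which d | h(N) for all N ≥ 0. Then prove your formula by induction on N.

d = 6

Computing the first values: h(0) = 0 and h(1) = 6; gcd(0, 6) = 6, so d ≤ 6.
We prove 6 | 7^N - 1 for all N ≥ 0 by induction on N.
Base case (N = 0): h(0) = 0 = 6·(0), so 6 | h(0).
Inductive step: suppose the statement holds for some r ≥ 0, i.e. 6 | h(r). Then
h(r+1) = 7^(r+1) - 1 = 7·(7^r - 1) + 6 = 7·h(r) + 6. The first term is divisible by 6 by the inductive hypothesis, and 6 is divisible by 6. Hence 6 | h(r+1).
This completes the induction.
Therefore the largest such d is 6.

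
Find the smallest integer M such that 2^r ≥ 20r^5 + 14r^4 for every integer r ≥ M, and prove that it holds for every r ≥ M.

At r = 28: 268435456 < 352812544, so the inequality fails and M ≥ 29. We prove 2^r ≥ 20r^5 + 14r^4 for all r ≥ 29.
Base step (r = 29): 2^r = 536870912 and 20r^5 + 14r^4 = 420124914, so 536870912 ≥ 420124914.
Suppose the result is true for r = m, so 2^m ≥ 20m^5 + 14m^4.
Then 2^(m + 1) = 2·(2^m) ≥ 2·(20m^5 + 14m^4).
Also, for m ≥ 29 we have 2·(20m^5 + 14m^4) ≥ 20(m+1)^5 + 14(m+1)^4, since 2·(20m^5 + 14m^4) − (20(m+1)^5 + 14(m+1)^4) = 20m^5 - 86m^4 - 256m^3 - 284m^2 - 156m - 34, which is nonnegative for all m ≥ 29.
Combining, 2^(m + 1) ≥ 20(m+1)^5 + 14(m+1)^4.
This completes the induction.
Hence the smallest such M is 29.

M = 29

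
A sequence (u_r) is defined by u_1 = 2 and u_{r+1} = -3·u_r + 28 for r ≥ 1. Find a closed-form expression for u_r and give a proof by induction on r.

Computing the first terms: u_1 = 2, u_2 = 22, u_3 = -38. This suggests u_r = -5(-3)^(r - 1) + 7.
When r = 1: the formula gives 2 = 2 = u_1.
For the inductive step, assume it holds for an arbitrary p ≥ 1, so u_p = -5(-3)^(p - 1) + 7.
Then u_{p+1} = -3·u_p + 28 = -3·(-5(-3)^(p - 1) + 7) + 28 = -5(-3)^p + 7 = -5(-3)^((p+1) - 1) + 7,
which is the claimed formula at r = p+1.
By induction, the statement is established for all r ≥ 1.

u_r = -5(-3)^(r - 1) + 7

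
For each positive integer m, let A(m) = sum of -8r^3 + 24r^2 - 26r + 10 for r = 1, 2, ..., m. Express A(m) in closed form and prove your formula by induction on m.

A(m) = -m(m - 1)(2m^2 - 2m + 1)

We claim A(m) = -m(m - 1)(2m^2 - 2m + 1) for all m ≥ 1.
For the base case m = 1: A(1) = 0, and the closed form gives 0. They agree.
Suppose the result is true for m = r, so A(r) = r(-2r^3 + 4r^2 - 3r + 1).
Then A(r+1) = A(r) + (-8r^3 - 2r) = (r(-2r^3 + 4r^2 - 3r + 1)) + (-8r^3 - 2r).
Simplifying, A(r+1) = -r(r + 1)(2r^2 + 2r + 1) = -(r+1)((r+1) - 1)(2(r+1)^2 - 2(r+1) + 1),
which is the closed form with m = r+1.
Hence, by induction on m, the claim holds for every m ≥ 1.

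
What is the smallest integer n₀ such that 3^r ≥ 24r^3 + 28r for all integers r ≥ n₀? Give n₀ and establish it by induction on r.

At r = 8: 6561 < 12512, so the inequality fails and n₀ ≥ 9. We prove 3^r ≥ 24r^3 + 28r for all r ≥ 9.
When r = 9: 3^r = 19683 and 24r^3 + 28r = 17748, so 19683 ≥ 17748.
Suppose the result is true for r = j, so 3^j ≥ 24j^3 + 28j.
Then 3^(j + 1) = 3·(3^j) ≥ 3·(24j^3 + 28j).
Also, for j ≥ 9 we have 3·(24j^3 + 28j) ≥ 24(j+1)^3 + 28(j+1), since 3·(24j^3 + 28j) − (24(j+1)^3 + 28(j+1)) = 48j^3 - 72j^2 - 16j - 52, which is nonnegative for all j ≥ 9.
Combining, 3^(j + 1) ≥ 24(j+1)^3 + 28(j+1).
By the principle of mathematical induction, the result holds for all r ≥ 9.
Hence the smallest such n₀ is 9.

n₀ = 9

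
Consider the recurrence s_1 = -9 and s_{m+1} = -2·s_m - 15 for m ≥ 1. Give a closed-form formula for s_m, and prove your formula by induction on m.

s_m = -(-2)^(m + 1) - 5

Computing the first terms: s_1 = -9, s_2 = 3, s_3 = -21. This suggests s_m = -(-2)^(m + 1) - 5.
Base case (m = 1): the formula gives -9 = -9 = s_1.
Suppose the result is true for m = r, so s_r = -(-2)^(r + 1) - 5.
Then s_{r+1} = -2·s_r - 15 = -2·(-(-2)^(r + 1) - 5) - 15 = -(-2)^(r + 2) - 5 = -(-2)^((r+1) + 1) - 5,
which is the claimed formula at m = r+1.
Hence, by induction on m, the claim holds for every m ≥ 1.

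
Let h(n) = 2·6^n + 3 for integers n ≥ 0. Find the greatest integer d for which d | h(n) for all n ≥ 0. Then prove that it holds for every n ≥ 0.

d = 5

Computing the first values: h(0) = 5 and h(1) = 15; gcd(5, 15) = 5, so d ≤ 5.
We prove 5 | 2·6^n + 3 for all n ≥ 0 by induction on n.
Base step (n = 0): h(0) = 5 = 5·(1), so 5 | h(0).
Inductive step: assume the claim holds for n = p, i.e. 5 | h(p). Then
h(p+1) = 2·6^(p+1) + 3 = 6·(2·6^p + 3) - 15 = 6·h(p) - 15. The first term is divisible by 5 by the inductive hypothesis, and -15 is divisible by 5. Hence 5 | h(p+1).
By the principle of mathematical induction, the result holds for all n ≥ 0.
Therefore the largest such d is 5.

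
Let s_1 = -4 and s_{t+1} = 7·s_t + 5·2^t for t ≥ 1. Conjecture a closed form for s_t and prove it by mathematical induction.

s_t = -2^t - 2·7^(t - 1)

Computing the first terms: s_1 = -4, s_2 = -18, s_3 = -106. This suggests s_t = -2^t - 2·7^(t - 1).
For the base case t = 1: the formula gives -4 = -4 = s_1.
For the inductive step, assume it holds for an arbitrary m ≥ 1, so s_m = -2^m - 2·7^(m - 1).
Then s_{m+1} = 7·s_m + 5·2^m = 7·(-2^m - 2·7^(m - 1)) + 5·2^m = -2^(m + 1) - 2·7^m = -2^(m+1) - 2·7^((m+1) - 1),
which is the claimed formula at t = m+1.
This completes the induction.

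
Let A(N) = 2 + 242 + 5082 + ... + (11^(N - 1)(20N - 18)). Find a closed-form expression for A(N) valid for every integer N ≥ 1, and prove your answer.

A(N) = 2·11^N(N - 1) + 2

We claim A(N) = 2·11^N(N - 1) + 2 for all N ≥ 1.
For the base case N = 1: A(1) = 2, and the closed form gives 2. They agree.
Suppose the result is true for N = k, so A(k) = 2·11^k(k - 1) + 2.
Then A(k+1) = A(k) + (11^k(20k + 2)) = (2·11^k(k - 1) + 2) + (11^k(20k + 2)).
Simplifying, A(k+1) = 22·11^k·k + 2 = 2·11^(k+1)((k+1) - 1) + 2,
which is the closed form with N = k+1.
By the principle of mathematical induction, the result holds for all N ≥ 1.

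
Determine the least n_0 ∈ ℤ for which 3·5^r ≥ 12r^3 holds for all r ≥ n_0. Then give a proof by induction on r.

n_0 = 3

At r = 2: 75 < 96, so the inequality fails and n_0 ≥ 3. We prove 3·5^r ≥ 12r^3 for all r ≥ 3.
For the base case r = 3: 3·5^r = 375 and 12r^3 = 324, so 375 ≥ 324.
Suppose the result is true for r = k, so 3·5^k ≥ 12k^3.
Then 3·5^(k + 1) = 5·(3·5^k) ≥ 5·(12k^3).
Also, for k ≥ 3 we have 5·(12k^3) ≥ 12(k+1)^3, since 5 ≥ (1 + 1/k)^3 for all k ≥ 3.
Combining, 3·5^(k + 1) ≥ 12(k+1)^3.
By induction, the statement is established for all r ≥ 3.
Hence the smallest such n_0 is 3.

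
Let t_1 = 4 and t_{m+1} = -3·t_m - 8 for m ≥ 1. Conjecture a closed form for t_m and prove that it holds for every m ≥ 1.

Computing the first terms: t_1 = 4, t_2 = -20, t_3 = 52. This suggests t_m = -2(-3)^m - 2.
Base case (m = 1): the formula gives 4 = 4 = t_1.
Suppose the result is true for m = i, so t_i = -2(-3)^i - 2.
Then t_{i+1} = -3·t_i - 8 = -3·(-2(-3)^i - 2) - 8 = -2(-3)^(i + 1) - 2,
which is the claimed formula at m = i+1.
This completes the induction.

t_m = -2(-3)^m - 2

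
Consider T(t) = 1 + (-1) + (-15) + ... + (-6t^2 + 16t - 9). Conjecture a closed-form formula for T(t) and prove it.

T(t) = -t(t - 2)(2t - 1)

We claim T(t) = -t(t - 2)(2t - 1) for all t ≥ 1.
Base step (t = 1): T(1) = 1, and the closed form gives 1. They agree.
For the inductive step, assume it holds for an arbitrary m ≥ 1, so T(m) = m(-2m^2 + 5m - 2).
Then T(m+1) = T(m) + (-6m^2 + 4m + 1) = (m(-2m^2 + 5m - 2)) + (-6m^2 + 4m + 1).
Simplifying, T(m+1) = -(m - 1)(m + 1)(2m + 1) = -(m+1)((m+1) - 2)(2(m+1) - 1),
which is the closed form with t = m+1.
This completes the induction.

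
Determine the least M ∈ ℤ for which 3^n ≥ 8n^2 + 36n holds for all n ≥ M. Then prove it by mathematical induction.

At n = 5: 243 < 380, so the inequality fails and M ≥ 6. We prove 3^n ≥ 8n^2 + 36n for all n ≥ 6.
Base case (n = 6): 3^n = 729 and 8n^2 + 36n = 504, so 729 ≥ 504.
Suppose the result is true for n = k, so 3^k ≥ 8k^2 + 36k.
Then 3^(k + 1) = 3·(3^k) ≥ 3·(8k^2 + 36k).
Also, for k ≥ 6 we have 3·(8k^2 + 36k) ≥ 8(k+1)^2 + 36(k+1), since 3·(8k^2 + 36k) − (8(k+1)^2 + 36(k+1)) = 16k^2 + 56k - 44, which is nonnegative for all k ≥ 6.
Combining, 3^(k + 1) ≥ 8(k+1)^2 + 36(k+1).
By induction, the statement is established for all n ≥ 6.
Hence the smallest such M is 6.

M = 6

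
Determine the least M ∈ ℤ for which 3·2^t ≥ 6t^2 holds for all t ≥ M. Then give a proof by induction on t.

At t = 6: 192 < 216, so the inequality fails and M ≥ 7. We prove 3·2^t ≥ 6t^2 for all t ≥ 7.
When t = 7: 3·2^t = 384 and 6t^2 = 294, so 384 ≥ 294.
For the inductive step, assume it holds for an arbitrary p ≥ 7, so 3·2^p ≥ 6p^2.
Then 3·2^(p + 1) = 2·(3·2^p) ≥ 2·(6p^2).
Also, for p ≥ 7 we have 2·(6p^2) ≥ 6(p+1)^2, since 2 ≥ (1 + 1/p)^2 for all p ≥ 7.
Combining, 3·2^(p + 1) ≥ 6(p+1)^2.
This completes the induction.
Hence the smallest such M is 7.

M = 7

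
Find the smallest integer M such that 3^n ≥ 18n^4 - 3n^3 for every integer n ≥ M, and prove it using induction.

M = 12

At n = 11: 177147 < 259545, so the inequality fails and M ≥ 12. We prove 3^n ≥ 18n^4 - 3n^3 for all n ≥ 12.
For the base case n = 12: 3^n = 531441 and 18n^4 - 3n^3 = 368064, so 531441 ≥ 368064.
Inductive step: suppose the statement holds for some i ≥ 12, so 3^i ≥ 18i^4 - 3i^3.
Then 3^(i + 1) = 3·(3^i) ≥ 3·(18i^4 - 3i^3).
Also, for i ≥ 12 we have 3·(18i^4 - 3i^3) ≥ 18(i+1)^4 - 3(i+1)^3, since 3·(18i^4 - 3i^3) − (18(i+1)^4 - 3(i+1)^3) = 36i^4 - 78i^3 - 99i^2 - 63i - 15, which is nonnegative for all i ≥ 12.
Combining, 3^(i + 1) ≥ 18(i+1)^4 - 3(i+1)^3.
By induction, the statement is established for all n ≥ 12.
Hence the smallest such M is 12.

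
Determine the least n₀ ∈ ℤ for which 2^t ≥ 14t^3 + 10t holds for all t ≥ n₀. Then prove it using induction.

At t = 15: 32768 < 47400, so the inequality fails and n₀ ≥ 16. We prove 2^t ≥ 14t^3 + 10t for all t ≥ 16.
When t = 16: 2^t = 65536 and 14t^3 + 10t = 57504, so 65536 ≥ 57504.
For the inductive step, assume it holds for an arbitrary k ≥ 16, so 2^k ≥ 14k^3 + 10k.
Then 2^(k + 1) = 2·(2^k) ≥ 2·(14k^3 + 10k).
Also, for k ≥ 16 we have 2·(14k^3 + 10k) ≥ 14(k+1)^3 + 10(k+1), since 2·(14k^3 + 10k) − (14(k+1)^3 + 10(k+1)) = 14k^3 - 42k^2 - 32k - 24, which is nonnegative for all k ≥ 16.
Combining, 2^(k + 1) ≥ 14(k+1)^3 + 10(k+1).
Hence, by induction on t, the claim holds for every t ≥ 16.
Hence the smallest such n₀ is 16.

n₀ = 16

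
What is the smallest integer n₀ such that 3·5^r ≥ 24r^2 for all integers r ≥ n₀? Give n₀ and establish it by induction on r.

At r = 2: 75 < 96, so the inequality fails and n₀ ≥ 3. We prove 3·5^r ≥ 24r^2 for all r ≥ 3.
When r = 3: 3·5^r = 375 and 24r^2 = 216, so 375 ≥ 216.
Inductive step: assume the claim holds for r = i, so 3·5^i ≥ 24i^2.
Then 3·5^(i + 1) = 5·(3·5^i) ≥ 5·(24i^2).
Also, for i ≥ 3 we have 5·(24i^2) ≥ 24(i+1)^2, since 5 ≥ (1 + 1/i)^2 for all i ≥ 3.
Combining, 3·5^(i + 1) ≥ 24(i+1)^2.
Hence, by induction on r, the claim holds for every r ≥ 3.
Hence the smallest such n₀ is 3.

n₀ = 3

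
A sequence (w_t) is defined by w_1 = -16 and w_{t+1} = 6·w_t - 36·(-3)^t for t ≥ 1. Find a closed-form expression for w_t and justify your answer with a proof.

Computing the first terms: w_1 = -16, w_2 = 12, w_3 = -252. This suggests w_t = 4(-3)^t - 4·6^(t - 1).
For the base case t = 1: the formula gives -16 = -16 = w_1.
Inductive step: suppose the statement holds for some m ≥ 1, so w_m = 4(-3)^m - 4·6^(m - 1).
Then w_{m+1} = 6·w_m - 36·(-3)^m = 6·(4(-3)^m - 4·6^(m - 1)) - 36·(-3)^m = 4(-3)^(m + 1) - 4·6^m = 4(-3)^(m+1) - 4·6^((m+1) - 1),
which is the claimed formula at t = m+1.
By the principle of mathematical induction, the result holds for all t ≥ 1.

w_t = 4(-3)^t - 4·6^(t - 1)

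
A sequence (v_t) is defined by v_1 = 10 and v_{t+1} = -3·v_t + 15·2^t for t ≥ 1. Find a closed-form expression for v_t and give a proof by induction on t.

Computing the first terms: v_1 = 10, v_2 = 0, v_3 = 60. This suggests v_t = 4(-3)^(t - 1) + 3·2^t.
For the base case t = 1: the formula gives 10 = 10 = v_1.
Inductive step: suppose the statement holds for some k ≥ 1, so v_k = 4(-3)^(k - 1) + 3·2^k.
Then v_{k+1} = -3·v_k + 15·2^k = -3·(4(-3)^(k - 1) + 3·2^k) + 15·2^k = 4(-3)^k + 3·2^(k + 1) = 4(-3)^((k+1) - 1) + 3·2^(k+1),
which is the claimed formula at t = k+1.
Hence, by induction on t, the claim holds for every t ≥ 1.

v_t = 4(-3)^(t - 1) + 3·2^t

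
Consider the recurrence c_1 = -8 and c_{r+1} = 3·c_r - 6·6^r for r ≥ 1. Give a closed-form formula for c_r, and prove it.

Computing the first terms: c_1 = -8, c_2 = -60, c_3 = -396. This suggests c_r = 4·3^(r - 1) - 2·6^r.
For the base case r = 1: the formula gives -8 = -8 = c_1.
Suppose the result is true for r = i, so c_i = 4·3^(i - 1) - 2·6^i.
Then c_{i+1} = 3·c_i - 6·6^i = 3·(4·3^(i - 1) - 2·6^i) - 6·6^i = 4·3^i - 2·6^(i + 1) = 4·3^((i+1) - 1) - 2·6^(i+1),
which is the claimed formula at r = i+1.
This completes the induction.

c_r = 4·3^(r - 1) - 2·6^r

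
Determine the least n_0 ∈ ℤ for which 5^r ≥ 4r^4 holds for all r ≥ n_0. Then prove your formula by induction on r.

n_0 = 5

At r = 4: 625 < 1024, so the inequality fails and n_0 ≥ 5. We prove 5^r ≥ 4r^4 for all r ≥ 5.
Base case (r = 5): 5^r = 3125 and 4r^4 = 2500, so 3125 ≥ 2500.
Suppose the result is true for r = i, so 5^i ≥ 4i^4.
Then 5^(i + 1) = 5·(5^i) ≥ 5·(4i^4).
Also, for i ≥ 5 we have 5·(4i^4) ≥ 4(i+1)^4, since 5 ≥ (1 + 1/i)^4 for all i ≥ 5.
Combining, 5^(i + 1) ≥ 4(i+1)^4.
By the principle of mathematical induction, the result holds for all r ≥ 5.
Hence the smallest such n_0 is 5.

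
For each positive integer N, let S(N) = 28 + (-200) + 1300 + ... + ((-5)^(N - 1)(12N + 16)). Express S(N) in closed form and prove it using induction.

S(N) = -(-5)^N(2N + 3) + 3

We claim S(N) = -(-5)^N(2N + 3) + 3 for all N ≥ 1.
When N = 1: S(1) = 28, and the closed form gives 28. They agree.
Inductive step: suppose the statement holds for some r ≥ 1, so S(r) = -(-5)^r(2r + 3) + 3.
Then S(r+1) = S(r) + ((-5)^r(12r + 28)) = (-(-5)^r(2r + 3) + 3) + ((-5)^r(12r + 28)).
Simplifying, S(r+1) = 10(-5)^r·r + 25(-5)^r + 3 = -(-5)^(r+1)(2(r+1) + 3) + 3,
which is the closed form with N = r+1.
This completes the induction.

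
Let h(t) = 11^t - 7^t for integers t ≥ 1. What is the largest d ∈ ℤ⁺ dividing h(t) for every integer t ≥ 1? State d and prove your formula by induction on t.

d = 4

Computing the first values: h(1) = 4 and h(2) = 72; gcd(4, 72) = 4, so d ≤ 4.
We prove 4 | 11^t - 7^t for all t ≥ 1 by induction on t.
Base step (t = 1): h(1) = 4 = 4·(1), so 4 | h(1).
Inductive step: suppose the statement holds for some r ≥ 1, i.e. 4 | h(r). Then
11^{r+1} − 7^{r+1} = 11·11^r − 7·7^r = 11·(11^r − 7^r) + (4)·7^r. The first term is divisible by 4 by the inductive hypothesis, and the second term (4)·7^r is divisible by 4 since 4 | 4. Hence 4 | h(r+1).
By the principle of mathematical induction, the result holds for all t ≥ 1.
Therefore the largest such d is 4.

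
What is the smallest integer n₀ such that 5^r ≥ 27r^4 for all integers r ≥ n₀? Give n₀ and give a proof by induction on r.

n₀ = 7

At r = 6: 15625 < 34992, so the inequality fails and n₀ ≥ 7. We prove 5^r ≥ 27r^4 for all r ≥ 7.
When r = 7: 5^r = 78125 and 27r^4 = 64827, so 78125 ≥ 64827.
Inductive step: suppose the statement holds for some k ≥ 7, so 5^k ≥ 27k^4.
Then 5^(k + 1) = 5·(5^k) ≥ 5·(27k^4).
Also, for k ≥ 7 we have 5·(27k^4) ≥ 27(k+1)^4, since 5 ≥ (1 + 1/k)^4 for all k ≥ 7.
Combining, 5^(k + 1) ≥ 27(k+1)^4.
By the principle of mathematical induction, the result holds for all r ≥ 7.
Hence the smallest such n₀ is 7.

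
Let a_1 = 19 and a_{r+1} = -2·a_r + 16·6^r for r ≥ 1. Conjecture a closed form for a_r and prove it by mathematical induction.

a_r = 7(-2)^(r - 1) + 2·6^r

Computing the first terms: a_1 = 19, a_2 = 58, a_3 = 460. This suggests a_r = 7(-2)^(r - 1) + 2·6^r.
When r = 1: the formula gives 19 = 19 = a_1.
Suppose the result is true for r = m, so a_m = 7(-2)^(m - 1) + 2·6^m.
Then a_{m+1} = -2·a_m + 16·6^m = -2·(7(-2)^(m - 1) + 2·6^m) + 16·6^m = 7(-2)^m + 2·6^(m + 1) = 7(-2)^((m+1) - 1) + 2·6^(m+1),
which is the claimed formula at r = m+1.
By induction, the statement is established for all r ≥ 1.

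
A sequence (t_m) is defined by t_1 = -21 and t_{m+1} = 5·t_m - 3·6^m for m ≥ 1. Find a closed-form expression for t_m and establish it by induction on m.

t_m = -3·5^(m - 1) - 3·6^m

Computing the first terms: t_1 = -21, t_2 = -123, t_3 = -723. This suggests t_m = -3·5^(m - 1) - 3·6^m.
For the base case m = 1: the formula gives -21 = -21 = t_1.
For the inductive step, assume it holds for an arbitrary p ≥ 1, so t_p = -3·5^(p - 1) - 3·6^p.
Then t_{p+1} = 5·t_p - 3·6^p = 5·(-3·5^(p - 1) - 3·6^p) - 3·6^p = -3·5^p - 3·6^(p + 1) = -3·5^((p+1) - 1) - 3·6^(p+1),
which is the claimed formula at m = p+1.
By induction, the statement is established for all m ≥ 1.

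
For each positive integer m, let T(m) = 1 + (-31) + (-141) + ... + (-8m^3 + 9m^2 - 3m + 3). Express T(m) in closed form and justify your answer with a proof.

We claim T(m) = -m(2m^3 + m^2 - m - 3) for all m ≥ 1.
Base step (m = 1): T(1) = 1, and the closed form gives 1. They agree.
Inductive step: suppose the statement holds for some p ≥ 1, so T(p) = p(-2p^3 - p^2 + p + 3).
Then T(p+1) = T(p) + (-8p^3 - 15p^2 - 9p + 1) = (p(-2p^3 - p^2 + p + 3)) + (-8p^3 - 15p^2 - 9p + 1).
Simplifying, T(p+1) = -(p + 1)(2p^3 + 7p^2 + 7p - 1) = -(p+1)(2(p+1)^3 + (p+1)^2 - (p+1) - 3),
which is the closed form with m = p+1.
Hence, by induction on m, the claim holds for every m ≥ 1.

T(m) = -m(2m^3 + m^2 - m - 3)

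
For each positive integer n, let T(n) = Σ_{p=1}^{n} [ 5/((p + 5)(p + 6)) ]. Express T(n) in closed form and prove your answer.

We claim T(n) = 5n/(6(n + 6)) for all n ≥ 1.
When n = 1: T(1) = 5/42, and the closed form gives 5/42. They agree.
Inductive step: assume the claim holds for n = p, so T(p) = 5p/(6(p + 6)).
Then T(p+1) = T(p) + (5/((p + 6)(p + 7))) = (5p/(6(p + 6))) + (5/((p + 6)(p + 7))).
Simplifying, T(p+1) = 5(p + 1)/(6(p + 7)) = 5(p+1)/(6((p+1) + 6)),
which is the closed form with n = p+1.
Hence, by induction on n, the claim holds for every n ≥ 1.

T(n) = 5n/(6(n + 6))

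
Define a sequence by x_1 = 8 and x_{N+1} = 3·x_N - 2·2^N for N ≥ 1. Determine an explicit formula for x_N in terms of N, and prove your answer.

Computing the first terms: x_1 = 8, x_2 = 20, x_3 = 52. This suggests x_N = 2^(N + 1) + 4·3^(N - 1).
Base case (N = 1): the formula gives 8 = 8 = x_1.
For the inductive step, assume it holds for an arbitrary m ≥ 1, so x_m = 2^(m + 1) + 4·3^(m - 1).
Then x_{m+1} = 3·x_m - 2·2^m = 3·(2^(m + 1) + 4·3^(m - 1)) - 2·2^m = 2^(m + 2) + 4·3^m = 2^((m+1) + 1) + 4·3^((m+1) - 1),
which is the claimed formula at N = m+1.
This completes the induction.

x_N = 2^(N + 1) + 4·3^(N - 1)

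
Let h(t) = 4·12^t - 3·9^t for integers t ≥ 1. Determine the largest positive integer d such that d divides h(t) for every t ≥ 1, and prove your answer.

d = 3

Computing the first values: h(1) = 21 and h(2) = 333; gcd(21, 333) = 3, so d ≤ 3.
We prove 3 | 4·12^t - 3·9^t for all t ≥ 1 by induction on t.
For the base case t = 1: h(1) = 21 = 3·(7), so 3 | h(1).
Inductive step: assume the claim holds for t = m, i.e. 3 | h(m). Then
h(m+1) − 12·h(m) = (4·12^(m+1) - 3·9^(m+1)) − 12·(4·12^m - 3·9^m) = (-3)·9^m·(9 − 12) = (9)·9^m. Since 3 | h(m) by the inductive hypothesis, 3 | 12·h(m); and 3 | 9 since 9 = 3·3. Therefore 3 | h(m+1).
By induction, the statement is established for all t ≥ 1.
Therefore the largest such d is 3.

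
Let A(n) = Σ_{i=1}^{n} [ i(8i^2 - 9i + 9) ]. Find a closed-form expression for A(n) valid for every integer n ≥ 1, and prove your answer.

A(n) = n(n + 1)(2n^2 - n + 3)

We claim A(n) = n(n + 1)(2n^2 - n + 3) for all n ≥ 1.
Base case (n = 1): A(1) = 8, and the closed form gives 8. They agree.
Inductive step: suppose the statement holds for some i ≥ 1, so A(i) = i(2i^3 + i^2 + 2i + 3).
Then A(i+1) = A(i) + (-(i + 1)(9i - 8(i + 1)^2)) = (i(2i^3 + i^2 + 2i + 3)) + (-(i + 1)(9i - 8(i + 1)^2)).
Simplifying, A(i+1) = (i + 1)(i + 2)(2i^2 + 3i + 4) = (i+1)((i+1) + 1)(2(i+1)^2 - (i+1) + 3),
which is the closed form with n = i+1.
Hence, by induction on n, the claim holds for every n ≥ 1.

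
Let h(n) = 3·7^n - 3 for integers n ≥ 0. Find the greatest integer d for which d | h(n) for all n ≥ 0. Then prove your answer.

Computing the first values: h(0) = 0 and h(1) = 18; gcd(0, 18) = 18, so d ≤ 18.
We prove 18 | 3·7^n - 3 for all n ≥ 0 by induction on n.
Base step (n = 0): h(0) = 0 = 18·(0), so 18 | h(0).
Suppose the result is true for n = p, i.e. 18 | h(p). Then
h(p+1) = 3·7^(p+1) - 3 = 7·(3·7^p - 3) + 18 = 7·h(p) + 18. The first term is divisible by 18 by the inductive hypothesis, and 18 is divisible by 18. Hence 18 | h(p+1).
Hence, by induction on n, the claim holds for every n ≥ 0.
Therefore the largest such d is 18.

d = 18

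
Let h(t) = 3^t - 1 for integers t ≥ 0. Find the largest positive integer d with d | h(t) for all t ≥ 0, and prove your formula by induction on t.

d = 2

Computing the first values: h(0) = 0 and h(1) = 2; gcd(0, 2) = 2, so d ≤ 2.
We prove 2 | 3^t - 1 for all t ≥ 0 by induction on t.
Base step (t = 0): h(0) = 0 = 2·(0), so 2 | h(0).
Inductive step: assume the claim holds for t = i, i.e. 2 | h(i). Then
h(i+1) = 3^(i+1) - 1 = 3·(3^i - 1) + 2 = 3·h(i) + 2. The first term is divisible by 2 by the inductive hypothesis, and 2 is divisible by 2. Hence 2 | h(i+1).
By the principle of mathematical induction, the result holds for all t ≥ 0.
Therefore the largest such d is 2.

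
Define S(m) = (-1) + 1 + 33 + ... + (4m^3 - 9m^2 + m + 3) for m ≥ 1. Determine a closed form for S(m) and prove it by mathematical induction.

We claim S(m) = m(m - 2)(m^2 + m - 1) for all m ≥ 1.
Base step (m = 1): S(1) = -1, and the closed form gives -1. They agree.
Inductive step: assume the claim holds for m = r, so S(r) = r(r^3 - r^2 - 3r + 2).
Then S(r+1) = S(r) + (4r^3 + 3r^2 - 5r - 1) = (r(r^3 - r^2 - 3r + 2)) + (4r^3 + 3r^2 - 5r - 1).
Simplifying, S(r+1) = (r - 1)(r + 1)(r^2 + 3r + 1) = (r+1)((r+1) - 2)((r+1)^2 + (r+1) - 1),
which is the closed form with m = r+1.
This completes the induction.

S(m) = m(m - 2)(m^2 + m - 1)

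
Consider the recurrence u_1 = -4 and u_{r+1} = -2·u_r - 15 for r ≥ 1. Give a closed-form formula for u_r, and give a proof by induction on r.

Computing the first terms: u_1 = -4, u_2 = -7, u_3 = -1. This suggests u_r = (-2)^(r - 1) - 5.
Base case (r = 1): the formula gives -4 = -4 = u_1.
Inductive step: suppose the statement holds for some i ≥ 1, so u_i = (-2)^(i - 1) - 5.
Then u_{i+1} = -2·u_i - 15 = -2·((-2)^(i - 1) - 5) - 15 = (-2)^i - 5 = (-2)^((i+1) - 1) - 5,
which is the claimed formula at r = i+1.
This completes the induction.

u_r = (-2)^(r - 1) - 5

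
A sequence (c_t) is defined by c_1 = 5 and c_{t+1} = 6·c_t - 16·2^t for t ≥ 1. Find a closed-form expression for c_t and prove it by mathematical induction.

Computing the first terms: c_1 = 5, c_2 = -2, c_3 = -76. This suggests c_t = 2^(t + 2) - 3·6^(t - 1).
For the base case t = 1: the formula gives 5 = 5 = c_1.
Suppose the result is true for t = k, so c_k = 2^(k + 2) - 3·6^(k - 1).
Then c_{k+1} = 6·c_k - 16·2^k = 6·(2^(k + 2) - 3·6^(k - 1)) - 16·2^k = 2^(k + 3) - 3·6^k = 2^((k+1) + 2) - 3·6^((k+1) - 1),
which is the claimed formula at t = k+1.
By the principle of mathematical induction, the result holds for all t ≥ 1.

c_t = 2^(t + 2) - 3·6^(t - 1)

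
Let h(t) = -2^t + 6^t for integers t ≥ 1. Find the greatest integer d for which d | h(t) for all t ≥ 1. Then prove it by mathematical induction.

Computing the first values: h(1) = 4 and h(2) = 32; gcd(4, 32) = 4, so d ≤ 4.
We prove 4 | -2^t + 6^t for all t ≥ 1 by induction on t.
For the base case t = 1: h(1) = 4 = 4·(1), so 4 | h(1).
For the inductive step, assume it holds for an arbitrary j ≥ 1, i.e. 4 | h(j). Then
6^{j+1} − 2^{j+1} = 6·6^j − 2·2^j = 6·(6^j − 2^j) + (4)·2^j. The first term is divisible by 4 by the inductive hypothesis, and the second term (4)·2^j is divisible by 4 since 4 | 4. Hence 4 | h(j+1).
Hence, by induction on t, the claim holds for every t ≥ 1.
Therefore the largest such d is 4.

d = 4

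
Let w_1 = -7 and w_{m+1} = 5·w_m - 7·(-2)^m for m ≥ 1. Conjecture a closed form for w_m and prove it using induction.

w_m = (-2)^m - 5^m

Computing the first terms: w_1 = -7, w_2 = -21, w_3 = -133. This suggests w_m = (-2)^m - 5^m.
Base step (m = 1): the formula gives -7 = -7 = w_1.
Suppose the result is true for m = j, so w_j = (-2)^j - 5^j.
Then w_{j+1} = 5·w_j - 7·(-2)^j = 5·((-2)^j - 5^j) - 7·(-2)^j = (-2)^(j + 1) - 5^(j + 1),
which is the claimed formula at m = j+1.
By induction, the statement is established for all m ≥ 1.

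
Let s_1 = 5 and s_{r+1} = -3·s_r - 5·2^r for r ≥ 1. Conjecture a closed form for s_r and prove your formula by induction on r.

Computing the first terms: s_1 = 5, s_2 = -25, s_3 = 55. This suggests s_r = 7(-3)^(r - 1) - 2^r.
Base case (r = 1): the formula gives 5 = 5 = s_1.
Suppose the result is true for r = j, so s_j = 7(-3)^(j - 1) - 2^j.
Then s_{j+1} = -3·s_j - 5·2^j = -3·(7(-3)^(j - 1) - 2^j) - 5·2^j = 7(-3)^j - 2^(j + 1) = 7(-3)^((j+1) - 1) - 2^(j+1),
which is the claimed formula at r = j+1.
Hence, by induction on r, the claim holds for every r ≥ 1.

s_r = 7(-3)^(r - 1) - 2^r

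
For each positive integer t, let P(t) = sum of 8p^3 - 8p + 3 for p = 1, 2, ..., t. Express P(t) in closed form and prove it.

P(t) = t(2t^3 + 4t^2 - 2t - 1)

We claim P(t) = t(2t^3 + 4t^2 - 2t - 1) for all t ≥ 1.
For the base case t = 1: P(1) = 3, and the closed form gives 3. They agree.
For the inductive step, assume it holds for an arbitrary p ≥ 1, so P(p) = p(2p^3 + 4p^2 - 2p - 1).
Then P(p+1) = P(p) + (-8p + 8(p + 1)^3 - 5) = (p(2p^3 + 4p^2 - 2p - 1)) + (-8p + 8(p + 1)^3 - 5).
Simplifying, P(p+1) = (p + 1)(2p^3 + 10p^2 + 12p + 3) = (p+1)(2(p+1)^3 + 4(p+1)^2 - 2(p+1) - 1),
which is the closed form with t = p+1.
Hence, by induction on t, the claim holds for every t ≥ 1.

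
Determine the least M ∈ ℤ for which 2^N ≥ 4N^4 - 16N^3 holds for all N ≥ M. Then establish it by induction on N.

At N = 18: 262144 < 326592, so the inequality fails and M ≥ 19. We prove 2^N ≥ 4N^4 - 16N^3 for all N ≥ 19.
Base case (N = 19): 2^N = 524288 and 4N^4 - 16N^3 = 411540, so 524288 ≥ 411540.
Inductive step: assume the claim holds for N = m, so 2^m ≥ 4m^4 - 16m^3.
Then 2^(m + 1) = 2·(2^m) ≥ 2·(4m^4 - 16m^3).
Also, for m ≥ 19 we have 2·(4m^4 - 16m^3) ≥ 4(m+1)^4 - 16(m+1)^3, since 2·(4m^4 - 16m^3) − (4(m+1)^4 - 16(m+1)^3) = 4m^4 - 32m^3 + 24m^2 + 32m + 12, which is nonnegative for all m ≥ 19.
Combining, 2^(m + 1) ≥ 4(m+1)^4 - 16(m+1)^3.
This completes the induction.
Hence the smallest such M is 19.

M = 19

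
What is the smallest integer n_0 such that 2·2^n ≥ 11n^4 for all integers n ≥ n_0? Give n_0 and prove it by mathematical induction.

n_0 = 20

At n = 19: 1048576 < 1433531, so the inequality fails and n_0 ≥ 20. We prove 2·2^n ≥ 11n^4 for all n ≥ 20.
Base step (n = 20): 2·2^n = 2097152 and 11n^4 = 1760000, so 2097152 ≥ 1760000.
For the inductive step, assume it holds for an arbitrary j ≥ 20, so 2·2^j ≥ 11j^4.
Then 2·2^(j + 1) = 2·(2·2^j) ≥ 2·(11j^4).
Also, for j ≥ 20 we have 2·(11j^4) ≥ 11(j+1)^4, since 2 ≥ (1 + 1/j)^4 for all j ≥ 20.
Combining, 2·2^(j + 1) ≥ 11(j+1)^4.
By the principle of mathematical induction, the result holds for all n ≥ 20.
Hence the smallest such n_0 is 20.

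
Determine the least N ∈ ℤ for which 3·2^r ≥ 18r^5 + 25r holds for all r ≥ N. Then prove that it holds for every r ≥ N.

N = 27

At r = 26: 201326592 < 213865418, so the inequality fails and N ≥ 27. We prove 3·2^r ≥ 18r^5 + 25r for all r ≥ 27.
For the base case r = 27: 3·2^r = 402653184 and 18r^5 + 25r = 258281001, so 402653184 ≥ 258281001.
Inductive step: assume the claim holds for r = j, so 3·2^j ≥ 18j^5 + 25j.
Then 3·2^(j + 1) = 2·(3·2^j) ≥ 2·(18j^5 + 25j).
Also, for j ≥ 27 we have 2·(18j^5 + 25j) ≥ 18(j+1)^5 + 25(j+1), since 2·(18j^5 + 25j) − (18(j+1)^5 + 25(j+1)) = 18j^5 - 90j^4 - 180j^3 - 180j^2 - 65j - 43, which is nonnegative for all j ≥ 27.
Combining, 3·2^(j + 1) ≥ 18(j+1)^5 + 25(j+1).
This completes the induction.
Hence the smallest such N is 27.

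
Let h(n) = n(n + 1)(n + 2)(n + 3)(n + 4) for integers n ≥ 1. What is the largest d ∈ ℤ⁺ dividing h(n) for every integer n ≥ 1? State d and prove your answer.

d = 120

Computing the first values: h(1) = 120 and h(2) = 720; gcd(120, 720) = 120, so d ≤ 120.
We prove 120 | n(n + 1)(n + 2)(n + 3)(n + 4) for all n ≥ 1 by induction on n.
Base case (n = 1): h(1) = 120 = 120·(1), so 120 | h(1).
Suppose the result is true for n = i, i.e. 120 | h(i). Then
h(i+1) − h(i) = (i+1)·(i+2)·(i+3)·(i+4)·(i+5) − i·(i+1)·(i+2)·(i+3)·(i+4) = (i+1)·(i+2)·(i+3)·(i+4)·[(i+5) − i] = 5·(i+1)·(i+2)·(i+3)·(i+4). The product of 4 consecutive integers is divisible by (4)! = 24, so h(i+1) − h(i) is divisible by 5·24 = 120. By the inductive hypothesis 120 | h(i), hence 120 | h(i+1).
This completes the induction.
Therefore the largest such d is 120.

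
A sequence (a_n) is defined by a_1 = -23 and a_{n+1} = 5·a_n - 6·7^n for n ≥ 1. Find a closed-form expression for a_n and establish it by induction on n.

Computing the first terms: a_1 = -23, a_2 = -157, a_3 = -1079. This suggests a_n = -2·5^(n - 1) - 3·7^n.
When n = 1: the formula gives -23 = -23 = a_1.
For the inductive step, assume it holds for an arbitrary m ≥ 1, so a_m = -2·5^(m - 1) - 3·7^m.
Then a_{m+1} = 5·a_m - 6·7^m = 5·(-2·5^(m - 1) - 3·7^m) - 6·7^m = -2·5^m - 3·7^(m + 1) = -2·5^((m+1) - 1) - 3·7^(m+1),
which is the claimed formula at n = m+1.
This completes the induction.

a_n = -2·5^(n - 1) - 3·7^n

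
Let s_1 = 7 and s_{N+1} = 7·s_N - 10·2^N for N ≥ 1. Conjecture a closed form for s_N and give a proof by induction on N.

Computing the first terms: s_1 = 7, s_2 = 29, s_3 = 163. This suggests s_N = 2^(N + 1) + 3·7^(N - 1).
Base case (N = 1): the formula gives 7 = 7 = s_1.
Suppose the result is true for N = k, so s_k = 2^(k + 1) + 3·7^(k - 1).
Then s_{k+1} = 7·s_k - 10·2^k = 7·(2^(k + 1) + 3·7^(k - 1)) - 10·2^k = 2^(k + 2) + 3·7^k = 2^((k+1) + 1) + 3·7^((k+1) - 1),
which is the claimed formula at N = k+1.
This completes the induction.

s_N = 2^(N + 1) + 3·7^(N - 1)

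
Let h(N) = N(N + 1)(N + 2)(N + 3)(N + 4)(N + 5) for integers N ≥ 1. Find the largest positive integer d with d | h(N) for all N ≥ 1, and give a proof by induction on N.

Computing the first values: h(1) = 720 and h(2) = 5040; gcd(720, 5040) = 720, so d ≤ 720.
We prove 720 | N(N + 1)(N + 2)(N + 3)(N + 4)(N + 5) for all N ≥ 1 by induction on N.
Base case (N = 1): h(1) = 720 = 720·(1), so 720 | h(1).
Suppose the result is true for N = j, i.e. 720 | h(j). Then
h(j+1) − h(j) = (j+1)·(j+2)·(j+3)·(j+4)·(j+5)·(j+6) − j·(j+1)·(j+2)·(j+3)·(j+4)·(j+5) = (j+1)·(j+2)·(j+3)·(j+4)·(j+5)·[(j+6) − j] = 6·(j+1)·(j+2)·(j+3)·(j+4)·(j+5). The product of 5 consecutive integers is divisible by (5)! = 120, so h(j+1) − h(j) is divisible by 6·120 = 720. By the inductive hypothesis 720 | h(j), hence 720 | h(j+1).
By the principle of mathematical induction, the result holds for all N ≥ 1.
Therefore the largest such d is 720.

d = 720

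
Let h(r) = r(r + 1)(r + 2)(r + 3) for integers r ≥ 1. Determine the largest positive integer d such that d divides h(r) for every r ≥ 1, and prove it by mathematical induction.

d = 24

Computing the first values: h(1) = 24 and h(2) = 120; gcd(24, 120) = 24, so d ≤ 24.
We prove 24 | r(r + 1)(r + 2)(r + 3) for all r ≥ 1 by induction on r.
When r = 1: h(1) = 24 = 24·(1), so 24 | h(1).
For the inductive step, assume it holds for an arbitrary k ≥ 1, i.e. 24 | h(k). Then
h(k+1) − h(k) = (k+1)·(k+2)·(k+3)·(k+4) − k·(k+1)·(k+2)·(k+3) = (k+1)·(k+2)·(k+3)·[(k+4) − k] = 4·(k+1)·(k+2)·(k+3). The product of 3 consecutive integers is divisible by (3)! = 6, so h(k+1) − h(k) is divisible by 4·6 = 24. By the inductive hypothesis 24 | h(k), hence 24 | h(k+1).
This completes the induction.
Therefore the largest such d is 24.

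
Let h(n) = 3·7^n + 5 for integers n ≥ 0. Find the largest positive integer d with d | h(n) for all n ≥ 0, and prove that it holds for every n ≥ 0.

d = 2

Computing the first values: h(0) = 8 and h(1) = 26; gcd(8, 26) = 2, so d ≤ 2.
We prove 2 | 3·7^n + 5 for all n ≥ 0 by induction on n.
When n = 0: h(0) = 8 = 2·(4), so 2 | h(0).
Suppose the result is true for n = r, i.e. 2 | h(r). Then
h(r+1) = 3·7^(r+1) + 5 = 7·(3·7^r + 5) - 30 = 7·h(r) - 30. The first term is divisible by 2 by the inductive hypothesis, and -30 is divisible by 2. Hence 2 | h(r+1).
Hence, by induction on n, the claim holds for every n ≥ 0.
Therefore the largest such d is 2.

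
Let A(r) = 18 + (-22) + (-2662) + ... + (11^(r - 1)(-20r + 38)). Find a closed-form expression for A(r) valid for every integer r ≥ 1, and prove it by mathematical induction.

We claim A(r) = 2·11^r(-r + 2) - 4 for all r ≥ 1.
For the base case r = 1: A(1) = 18, and the closed form gives 18. They agree.
Inductive step: assume the claim holds for r = p, so A(p) = 2·11^p(-p + 2) - 4.
Then A(p+1) = A(p) + (11^p(-20p + 18)) = (2·11^p(-p + 2) - 4) + (11^p(-20p + 18)).
Simplifying, A(p+1) = -22·11^p·p + 22·11^p - 4 = 2·11^(p+1)(-(p+1) + 2) - 4,
which is the closed form with r = p+1.
By induction, the statement is established for all r ≥ 1.

A(r) = 2·11^r(-r + 2) - 4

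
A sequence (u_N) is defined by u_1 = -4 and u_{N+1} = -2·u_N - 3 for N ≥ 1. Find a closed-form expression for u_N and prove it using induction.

u_N = -3(-2)^(N - 1) - 1

Computing the first terms: u_1 = -4, u_2 = 5, u_3 = -13. This suggests u_N = -3(-2)^(N - 1) - 1.
For the base case N = 1: the formula gives -4 = -4 = u_1.
Inductive step: suppose the statement holds for some p ≥ 1, so u_p = -3(-2)^(p - 1) - 1.
Then u_{p+1} = -2·u_p - 3 = -2·(-3(-2)^(p - 1) - 1) - 3 = -3(-2)^p - 1 = -3(-2)^((p+1) - 1) - 1,
which is the claimed formula at N = p+1.
Hence, by induction on N, the claim holds for every N ≥ 1.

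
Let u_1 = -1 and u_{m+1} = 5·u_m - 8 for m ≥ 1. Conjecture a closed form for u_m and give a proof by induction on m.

Computing the first terms: u_1 = -1, u_2 = -13, u_3 = -73. This suggests u_m = -3·5^(m - 1) + 2.
Base step (m = 1): the formula gives -1 = -1 = u_1.
For the inductive step, assume it holds for an arbitrary k ≥ 1, so u_k = -3·5^(k - 1) + 2.
Then u_{k+1} = 5·u_k - 8 = 5·(-3·5^(k - 1) + 2) - 8 = -3·5^k + 2 = -3·5^((k+1) - 1) + 2,
which is the claimed formula at m = k+1.
By the principle of mathematical induction, the result holds for all m ≥ 1.

u_m = -3·5^(m - 1) + 2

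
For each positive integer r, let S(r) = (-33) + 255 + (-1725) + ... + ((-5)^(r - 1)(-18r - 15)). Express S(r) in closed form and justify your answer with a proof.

We claim S(r) = 3(-5)^r(r + 1) - 3 for all r ≥ 1.
When r = 1: S(1) = -33, and the closed form gives -33. They agree.
Suppose the result is true for r = j, so S(j) = 3(-5)^j(j + 1) - 3.
Then S(j+1) = S(j) + ((-5)^j(-18j - 33)) = (3(-5)^j(j + 1) - 3) + ((-5)^j(-18j - 33)).
Simplifying, S(j+1) = -15(-5)^j·j - 30(-5)^j - 3 = 3(-5)^(j+1)((j+1) + 1) - 3,
which is the closed form with r = j+1.
This completes the induction.

S(r) = 3(-5)^r(r + 1) - 3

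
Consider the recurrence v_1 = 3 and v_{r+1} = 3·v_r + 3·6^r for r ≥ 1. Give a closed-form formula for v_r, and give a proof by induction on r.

Computing the first terms: v_1 = 3, v_2 = 27, v_3 = 189. This suggests v_r = -3^r + 6^r.
When r = 1: the formula gives 3 = 3 = v_1.
Suppose the result is true for r = m, so v_m = -3^m + 6^m.
Then v_{m+1} = 3·v_m + 3·6^m = 3·(-3^m + 6^m) + 3·6^m = -3^(m + 1) + 6^(m + 1),
which is the claimed formula at r = m+1.
This completes the induction.

v_r = -3^r + 6^r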